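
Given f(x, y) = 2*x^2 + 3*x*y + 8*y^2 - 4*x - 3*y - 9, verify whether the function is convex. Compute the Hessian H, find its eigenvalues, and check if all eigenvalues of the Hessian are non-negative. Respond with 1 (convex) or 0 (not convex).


The Hessian of f(x,y) = 2*x^2 + 3*x*y + 8*y^2 - 4*x - 3*y - 9 is:
H = [[4, 3], [3, 16]]
Trace = 4 + 16 = 20
Determinant = 4*16 - (3)^2 = 55
Discriminant = (20)^2 - 4*55 = 180.0
Eigenvalues: lambda_1 = 3.2918, lambda_2 = 16.7082
The function is convex.

1


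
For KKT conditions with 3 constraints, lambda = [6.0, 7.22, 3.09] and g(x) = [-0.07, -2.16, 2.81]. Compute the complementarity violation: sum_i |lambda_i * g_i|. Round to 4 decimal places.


KKT complementary slackness check:
lambda_1 * g_1 = 6.0 * -0.07 = -0.42
lambda_2 * g_2 = 7.22 * -2.16 = -15.5952
lambda_3 * g_3 = 3.09 * 2.81 = 8.6829
Total violation = 0.42 + 15.5952 + 8.6829 = 24.6981


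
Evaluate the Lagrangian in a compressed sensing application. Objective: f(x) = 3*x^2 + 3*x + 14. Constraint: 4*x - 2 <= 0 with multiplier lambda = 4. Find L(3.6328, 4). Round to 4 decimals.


Step 1: Evaluate f(x).
f(3.6328) = 3*3.6328^2 + 3*3.6328 + 14 = 64.4901
Step 2: Evaluate g(x).
g(3.6328) = 4*3.6328 - 2 = 12.5312
Step 3: Compute Lagrangian.
L = 64.4901 + 4*12.5312 = 114.6149


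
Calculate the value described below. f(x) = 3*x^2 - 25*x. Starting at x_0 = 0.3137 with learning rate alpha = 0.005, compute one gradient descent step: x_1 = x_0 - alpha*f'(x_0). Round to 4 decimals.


We compute the gradient at x_0 and apply the update.
f'(x) = 6*x - 25
f'(0.3137) = 6*0.3137 - 25 = -23.1178
x_1 = 0.3137 - 0.005*-23.1178 = 0.4293


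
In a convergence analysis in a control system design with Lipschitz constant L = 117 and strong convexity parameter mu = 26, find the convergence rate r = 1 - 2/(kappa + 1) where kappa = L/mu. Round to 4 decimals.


Step 1: Compute the condition number.
kappa = L/mu = 117/26 = 4.5
Step 2: Compute the convergence rate.
r = 1 - 2/(kappa + 1) = 1 - 2*mu/(L + mu) = (L - mu)/(L + mu) = 91/143 = 0.6364


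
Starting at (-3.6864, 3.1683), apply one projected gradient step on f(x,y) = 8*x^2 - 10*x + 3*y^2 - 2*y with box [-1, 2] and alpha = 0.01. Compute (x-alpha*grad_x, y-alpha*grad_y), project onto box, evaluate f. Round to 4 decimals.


Step 1: Compute gradient at (-3.6864, 3.1683).
grad_x = 2*8*-3.6864 - 10 = -68.9824
grad_y = 2*3*3.1683 - 2 = 17.0098
Step 2: Gradient step.
x_raw = -3.6864 - 0.01*-68.9824 = -2.9966
y_raw = 3.1683 - 0.01*17.0098 = 2.9982
Step 3: Project onto [-1, 2].
x_proj = clip(-2.9966) = -1.0
y_proj = clip(2.9982) = 2.0
Step 4: Evaluate f.
f(-1.0, 2.0) = 26.0


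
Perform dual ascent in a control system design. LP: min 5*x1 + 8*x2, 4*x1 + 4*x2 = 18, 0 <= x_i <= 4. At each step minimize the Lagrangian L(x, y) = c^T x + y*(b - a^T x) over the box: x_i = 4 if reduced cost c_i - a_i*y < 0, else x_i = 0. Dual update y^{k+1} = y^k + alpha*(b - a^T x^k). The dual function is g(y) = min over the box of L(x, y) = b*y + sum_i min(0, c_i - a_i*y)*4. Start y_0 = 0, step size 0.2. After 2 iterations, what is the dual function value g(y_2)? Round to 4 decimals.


Dual ascent for LP: min 5*x1 + 8*x2, 4*x1 + 4*x2 = 18, 0 <= x_i <= 4
Step 1: y^k = 0.0, reduced costs: (5.0, 8.0)
  x^k = (0.0, 0.0), subgradient = b - a^T x = 18.0
  y^{k+1} = 0.0 + 0.2*18.0 = 3.6
Step 2: y^k = 3.6, reduced costs: (-9.4, -6.4)
  x^k = (4.0, 4.0), subgradient = b - a^T x = -14.0
  y^{k+1} = 3.6 + 0.2*-14.0 = 0.8
Dual objective at y_2 = 0.8: reduced costs (1.8, 4.8), box minimizer x = (0.0, 0.0)
g(y_2) = b*y + (c1 - a1*y)*x1 + (c2 - a2*y)*x2 = 18*0.8 + 1.8*0.0 + 4.8*0.0 = 14.4 + 0.0 + 0.0 = 14.4


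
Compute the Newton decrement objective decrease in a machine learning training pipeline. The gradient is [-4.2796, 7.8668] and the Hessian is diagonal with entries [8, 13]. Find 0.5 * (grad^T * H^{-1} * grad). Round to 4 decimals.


Step 1: H is diagonal, so H^(-1) * g = [-0.535, 0.6051].
Step 2: g^T H^(-1) g = sum_i g_i^2 / H_ii
  = (-4.2796)^2/8 + (7.8668)^2/13
  = 2.2894 + 4.7605 = 7.0499
Step 3: Objective decrease = 0.5 * g^T H^(-1) g = 3.5249


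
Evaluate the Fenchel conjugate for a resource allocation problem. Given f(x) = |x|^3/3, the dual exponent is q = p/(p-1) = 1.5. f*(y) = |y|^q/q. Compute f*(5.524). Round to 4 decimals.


The conjugate exponent q satisfies 1/p + 1/q = 1.
p = 3, so q = 3/(3 - 1) = 1.5
|y|^q = 5.524^1.5 = 12.9832
f*(5.524) = 12.9832 / 1.5 = 8.6554


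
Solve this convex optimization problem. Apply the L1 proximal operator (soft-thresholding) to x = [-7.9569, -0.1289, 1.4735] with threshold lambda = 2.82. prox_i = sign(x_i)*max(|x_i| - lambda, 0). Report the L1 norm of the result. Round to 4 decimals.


Soft-thresholding with lambda = 2.82:
prox(-7.9569) = sign(-7.9569)*max(|-7.9569| - 2.82, 0) = -5.1369
prox(-0.1289) = sign(-0.1289)*max(|-0.1289| - 2.82, 0) = 0.0
prox(1.4735) = sign(1.4735)*max(|1.4735| - 2.82, 0) = 0.0
prox(x) = [-5.1369, 0.0, 0.0]
||prox(x)||_1 = 5.1369 + 0.0 + 0.0 = 5.1369


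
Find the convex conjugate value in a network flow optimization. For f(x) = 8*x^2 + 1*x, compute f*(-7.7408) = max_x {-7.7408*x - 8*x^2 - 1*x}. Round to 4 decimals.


f*(y) = sup_x {y*x - a*x^2 - b*x} = sup_x {(y-b)*x - a*x^2}
FOC: (y - b) - 2a*x = 0 => x* = (y - b)/(2a)
x* = (-7.7408 - 1)/(2*8) = -0.5463
f*(-7.7408) = (y-b)^2/(4a) = (-7.7408 - 1)^2/(4*8)
= 76.4016/32 = 2.3875


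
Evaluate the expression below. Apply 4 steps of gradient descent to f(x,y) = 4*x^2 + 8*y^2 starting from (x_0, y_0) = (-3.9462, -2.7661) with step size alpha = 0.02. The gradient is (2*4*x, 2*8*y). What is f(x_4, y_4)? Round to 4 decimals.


Gradient descent on f(x,y) = 4*x^2 + 8*y^2.
Starting point: (-3.9462, -2.7661), alpha = 0.02
Step 1: grad_x = 2*4*-3.9462 = -31.5696, grad_y = 2*8*-2.7661 = -44.2576
  x_1 = -3.9462 - 0.02*-31.5696 = -3.3148
  y_1 = -2.7661 - 0.02*-44.2576 = -1.8809
Step 2: grad_x = 2*4*-3.3148 = -26.5185, grad_y = 2*8*-1.8809 = -30.0952
  x_2 = -3.3148 - 0.02*-26.5185 = -2.7844
  y_2 = -1.8809 - 0.02*-30.0952 = -1.279
Step 3: grad_x = 2*4*-2.7844 = -22.2755, grad_y = 2*8*-1.279 = -20.4647
  x_3 = -2.7844 - 0.02*-22.2755 = -2.3389
  y_3 = -1.279 - 0.02*-20.4647 = -0.8698
Step 4: grad_x = 2*4*-2.3389 = -18.7114, grad_y = 2*8*-0.8698 = -13.916
  x_4 = -2.3389 - 0.02*-18.7114 = -1.9647
  y_4 = -0.8698 - 0.02*-13.916 = -0.5914
f(-1.9647, -0.5914) = 4*(-1.9647)^2 + 8*(-0.5914)^2 = 18.2385


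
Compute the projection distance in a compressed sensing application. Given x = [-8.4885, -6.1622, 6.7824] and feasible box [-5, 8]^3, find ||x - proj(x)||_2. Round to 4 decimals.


Project each component onto [-5, 8].
clip(-8.4885) = -5.0, clip(-6.1622) = -5.0, clip(6.7824) = 6.7824
Projection = [-5.0, -5.0, 6.7824]
Squared diffs: [12.1696, 1.3507, 0.0]
Distance = sqrt(13.5203) = 3.677


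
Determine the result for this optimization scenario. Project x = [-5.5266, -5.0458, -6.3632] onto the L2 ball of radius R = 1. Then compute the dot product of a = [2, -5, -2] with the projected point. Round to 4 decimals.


Step 1: Compute ||x|| (intermediates to 6 decimals).
||x|| = sqrt((-5.5266)^2 + (-5.0458)^2 + (-6.3632)^2) = 9.823122
Step 2: Project.
Since ||x|| > R, scale = R/||x|| = 1/9.823122 = 0.101801, proj(x) = scale * x
proj(x) = [-0.562613, -0.513667, -0.64778]
Step 3: Dot product.
a^T * proj(x) = 2*(-0.562613) - 5*(-0.513667) - 2*(-0.64778) = 2.7387


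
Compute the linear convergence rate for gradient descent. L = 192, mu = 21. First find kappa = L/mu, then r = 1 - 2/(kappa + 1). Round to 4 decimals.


Step 1: Compute the condition number.
kappa = L/mu = 192/21 = 9.1429
Step 2: Compute the convergence rate.
r = 1 - 2/(kappa + 1) = 1 - 2*mu/(L + mu) = (L - mu)/(L + mu) = 171/213 = 0.8028


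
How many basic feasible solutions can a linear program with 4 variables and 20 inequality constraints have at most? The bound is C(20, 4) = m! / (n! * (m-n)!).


Each vertex corresponds to some choice of n active constraints out of m, so the number of vertices is at most C(m, n) = m! / (n!(m-n)!).
m = 20, n = 4
Numerator: 20 * 19 * 18 * 17
Denominator: 4! = 24
C(20, 4) = 4845


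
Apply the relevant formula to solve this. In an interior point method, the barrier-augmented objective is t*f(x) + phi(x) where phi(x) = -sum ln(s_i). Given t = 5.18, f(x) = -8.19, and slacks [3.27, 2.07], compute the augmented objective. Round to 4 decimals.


Step 1: Compute log-barrier.
ln values: [1.1848, 0.7275]
phi = -(1.1848 + 0.7275) = -1.9123
Step 2: Compute augmented objective.
t*f(x) = 5.18*-8.19 = -42.4242
Total = -42.4242 - 1.9123 = -44.3365


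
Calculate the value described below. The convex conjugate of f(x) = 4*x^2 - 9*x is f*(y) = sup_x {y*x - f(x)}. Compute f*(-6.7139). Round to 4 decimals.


f*(y) = sup_x {y*x - a*x^2 - b*x} = sup_x {(y-b)*x - a*x^2}
FOC: (y - b) - 2a*x = 0 => x* = (y - b)/(2a)
x* = (-6.7139 + 9)/(2*4) = 0.2858
f*(-6.7139) = (y-b)^2/(4a) = (-6.7139 + 9)^2/(4*4)
= 5.2263/16 = 0.3266


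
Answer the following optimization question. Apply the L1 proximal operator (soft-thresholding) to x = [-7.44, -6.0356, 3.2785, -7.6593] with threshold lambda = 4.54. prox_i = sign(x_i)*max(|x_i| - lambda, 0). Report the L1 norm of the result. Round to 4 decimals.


Soft-thresholding with lambda = 4.54:
prox(-7.44) = sign(-7.44)*max(|-7.44| - 4.54, 0) = -2.9
prox(-6.0356) = sign(-6.0356)*max(|-6.0356| - 4.54, 0) = -1.4956
prox(3.2785) = sign(3.2785)*max(|3.2785| - 4.54, 0) = 0.0
prox(-7.6593) = sign(-7.6593)*max(|-7.6593| - 4.54, 0) = -3.1193
prox(x) = [-2.9, -1.4956, 0.0, -3.1193]
||prox(x)||_1 = 2.9 + 1.4956 + 0.0 + 3.1193 = 7.5149


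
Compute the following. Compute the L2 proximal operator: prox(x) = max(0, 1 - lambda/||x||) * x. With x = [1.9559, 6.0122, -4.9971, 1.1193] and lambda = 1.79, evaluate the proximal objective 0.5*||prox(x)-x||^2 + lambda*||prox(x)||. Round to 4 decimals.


Step 1: Compute ||x||.
||x|| = 8.1361
Step 2: Compute scaling factor.
scale = max(0, 1 - 1.79/8.1361) = 0.78
Step 3: prox(x) = [1.5256, 4.6895, -3.8977, 0.873]
||prox(x)|| = 6.3461
Step 4: Proximal objective.
0.5*||prox-x||^2 = 1.6021
lambda*||prox|| = 11.3595
Total = 12.9615


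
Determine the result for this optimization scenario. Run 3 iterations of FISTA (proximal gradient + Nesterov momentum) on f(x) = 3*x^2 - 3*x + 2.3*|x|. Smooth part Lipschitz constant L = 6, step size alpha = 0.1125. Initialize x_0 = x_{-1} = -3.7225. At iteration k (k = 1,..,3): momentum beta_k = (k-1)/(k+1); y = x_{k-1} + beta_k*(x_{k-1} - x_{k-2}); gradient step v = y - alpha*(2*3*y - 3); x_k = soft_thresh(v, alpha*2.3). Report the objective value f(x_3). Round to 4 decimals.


FISTA on f(x) = 3*x^2 - 3*x + 2.3*|x|
L = 6, alpha = 0.1125
Iteration 1: beta = 0.0, y = -3.7225 + 0.0*(-3.7225 + 3.7225) = -3.7225
  grad(y) = -25.335, v = y - alpha*grad = -0.8723
  prox(v) = soft_thresh(-0.8723, 0.2588) = -0.6136
Iteration 2: beta = 0.3333, y = -0.6136 + 0.3333*(-0.6136 + 3.7225) = 0.4228
  grad(y) = -0.4635, v = y - alpha*grad = 0.4749
  prox(v) = soft_thresh(0.4749, 0.2588) = 0.2161
Iteration 3: beta = 0.5, y = 0.2161 + 0.5*(0.2161 + 0.6136) = 0.631
  grad(y) = 0.786, v = y - alpha*grad = 0.5426
  prox(v) = soft_thresh(0.5426, 0.2588) = 0.2838
f(x_3) = 3*0.2838^2 - 3*0.2838 + 2.3*|0.2838| = 0.043


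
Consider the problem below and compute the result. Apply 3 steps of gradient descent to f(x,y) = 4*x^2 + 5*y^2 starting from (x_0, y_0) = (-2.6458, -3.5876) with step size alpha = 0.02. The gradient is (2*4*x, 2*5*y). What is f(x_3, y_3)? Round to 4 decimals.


Gradient descent on f(x,y) = 4*x^2 + 5*y^2.
Starting point: (-2.6458, -3.5876), alpha = 0.02
Step 1: grad_x = 2*4*-2.6458 = -21.1664, grad_y = 2*5*-3.5876 = -35.876
  x_1 = -2.6458 - 0.02*-21.1664 = -2.2225
  y_1 = -3.5876 - 0.02*-35.876 = -2.8701
Step 2: grad_x = 2*4*-2.2225 = -17.7798, grad_y = 2*5*-2.8701 = -28.7008
  x_2 = -2.2225 - 0.02*-17.7798 = -1.8669
  y_2 = -2.8701 - 0.02*-28.7008 = -2.2961
Step 3: grad_x = 2*4*-1.8669 = -14.935, grad_y = 2*5*-2.2961 = -22.9606
  x_3 = -1.8669 - 0.02*-14.935 = -1.5682
  y_3 = -2.2961 - 0.02*-22.9606 = -1.8369
f(-1.5682, -1.8369) = 4*(-1.5682)^2 + 5*(-1.8369)^2 = 26.7068


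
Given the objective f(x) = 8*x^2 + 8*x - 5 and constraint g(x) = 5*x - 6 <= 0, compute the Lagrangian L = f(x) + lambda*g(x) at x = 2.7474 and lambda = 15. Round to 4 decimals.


Step 1: Evaluate f(x).
f(2.7474) = 8*2.7474^2 + 8*2.7474 - 5 = 77.3649
Step 2: Evaluate g(x).
g(2.7474) = 5*2.7474 - 6 = 7.737
Step 3: Compute Lagrangian.
L = 77.3649 + 15*7.737 = 193.4199


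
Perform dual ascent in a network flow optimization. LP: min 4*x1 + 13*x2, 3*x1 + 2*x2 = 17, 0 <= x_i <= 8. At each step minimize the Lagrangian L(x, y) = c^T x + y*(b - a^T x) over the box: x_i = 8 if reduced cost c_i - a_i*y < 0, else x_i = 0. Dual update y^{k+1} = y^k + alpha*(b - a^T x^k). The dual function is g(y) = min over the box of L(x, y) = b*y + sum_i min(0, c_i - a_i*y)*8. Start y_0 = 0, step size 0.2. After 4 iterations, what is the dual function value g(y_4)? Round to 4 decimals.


Dual ascent for LP: min 4*x1 + 13*x2, 3*x1 + 2*x2 = 17, 0 <= x_i <= 8
Step 1: y^k = 0.0, reduced costs: (4.0, 13.0)
  x^k = (0.0, 0.0), subgradient = b - a^T x = 17.0
  y^{k+1} = 0.0 + 0.2*17.0 = 3.4
Step 2: y^k = 3.4, reduced costs: (-6.2, 6.2)
  x^k = (8.0, 0.0), subgradient = b - a^T x = -7.0
  y^{k+1} = 3.4 + 0.2*-7.0 = 2.0
Step 3: y^k = 2.0, reduced costs: (-2.0, 9.0)
  x^k = (8.0, 0.0), subgradient = b - a^T x = -7.0
  y^{k+1} = 2.0 + 0.2*-7.0 = 0.6
Step 4: y^k = 0.6, reduced costs: (2.2, 11.8)
  x^k = (0.0, 0.0), subgradient = b - a^T x = 17.0
  y^{k+1} = 0.6 + 0.2*17.0 = 4.0
Dual objective at y_4 = 4.0: reduced costs (-8.0, 5.0), box minimizer x = (8.0, 0.0)
g(y_4) = b*y + (c1 - a1*y)*x1 + (c2 - a2*y)*x2 = 17*4.0 + (-8.0)*8.0 + 5.0*0.0 = 68.0 - 64.0 + 0.0 = 4.0


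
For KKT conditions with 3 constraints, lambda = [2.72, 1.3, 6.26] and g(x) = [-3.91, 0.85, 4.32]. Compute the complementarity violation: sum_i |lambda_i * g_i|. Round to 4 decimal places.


KKT complementary slackness check:
lambda_1 * g_1 = 2.72 * -3.91 = -10.6352
lambda_2 * g_2 = 1.3 * 0.85 = 1.105
lambda_3 * g_3 = 6.26 * 4.32 = 27.0432
Total violation = 10.6352 + 1.105 + 27.0432 = 38.7834


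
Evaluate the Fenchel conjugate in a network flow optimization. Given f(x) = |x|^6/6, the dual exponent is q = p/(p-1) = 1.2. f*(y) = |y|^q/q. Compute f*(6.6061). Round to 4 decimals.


The conjugate exponent q satisfies 1/p + 1/q = 1.
p = 6, so q = 6/(6 - 1) = 1.2
|y|^q = 6.6061^1.2 = 9.6368
f*(6.6061) = 9.6368 / 1.2 = 8.0307


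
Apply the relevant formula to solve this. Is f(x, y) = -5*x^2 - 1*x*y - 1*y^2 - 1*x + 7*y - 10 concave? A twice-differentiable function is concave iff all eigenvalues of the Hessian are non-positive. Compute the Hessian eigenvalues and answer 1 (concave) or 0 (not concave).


The Hessian of f(x,y) = -5*x^2 - 1*x*y - 1*y^2 - 1*x + 7*y - 10 is:
H = [[-10, -1], [-1, -2]]
Trace = -10 - 2 = -12
Determinant = -10*-2 - (-1)^2 = 19
Discriminant = (-12)^2 - 4*19 = 68.0
Eigenvalues: lambda_1 = -10.1231, lambda_2 = -1.8769
The function is concave.

1


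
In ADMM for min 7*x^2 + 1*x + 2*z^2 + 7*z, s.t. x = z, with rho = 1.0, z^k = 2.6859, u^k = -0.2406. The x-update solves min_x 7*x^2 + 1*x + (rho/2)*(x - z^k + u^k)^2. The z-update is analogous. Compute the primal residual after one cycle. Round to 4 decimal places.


ADMM iteration with rho = 1.0, z^k = 2.6859, u^k = -0.2406
Step 1: x-update.
Minimize 7*x^2 + 1*x + (1.0/2)*(x - 2.6859 - 0.2406)^2
FOC: (2*7 + 1.0)*x = -1 + 1.0*(2.6859 + 0.2406)
x^{k+1} = 0.1284
Step 2: z-update.
Minimize 2*z^2 + 7*z + (1.0/2)*(0.1284 - z - 0.2406)^2
FOC: (2*2 + 1.0)*z = -7 + 1.0*(0.1284 - 0.2406)
z^{k+1} = -1.4224
Step 3: u-update.
u^{k+1} = -0.2406 + 0.1284 + 1.4224 = 1.3103
Step 4: Primal residual = |0.1284 + 1.4224| = 1.5509


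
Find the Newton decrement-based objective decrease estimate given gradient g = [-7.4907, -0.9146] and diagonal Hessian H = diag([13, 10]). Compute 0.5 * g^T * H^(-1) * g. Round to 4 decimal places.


Step 1: H is diagonal, so H^(-1) * g = [-0.5762, -0.0915].
Step 2: g^T H^(-1) g = sum_i g_i^2 / H_ii
  = (-7.4907)^2/13 + (-0.9146)^2/10
  = 4.3162 + 0.0836 = 4.3998
Step 3: Objective decrease = 0.5 * g^T H^(-1) g = 2.1999


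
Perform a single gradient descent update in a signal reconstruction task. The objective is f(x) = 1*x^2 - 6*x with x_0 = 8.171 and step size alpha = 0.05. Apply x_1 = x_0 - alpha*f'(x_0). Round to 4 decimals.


We compute the gradient at x_0 and apply the update.
f'(x) = 2*x - 6
f'(8.171) = 2*8.171 - 6 = 10.342
x_1 = 8.171 - 0.05*10.342 = 7.6539


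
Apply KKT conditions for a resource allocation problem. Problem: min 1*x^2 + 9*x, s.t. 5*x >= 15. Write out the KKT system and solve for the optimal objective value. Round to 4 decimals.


Step 1: Try lambda = 0 (constraint inactive).
x_unc = -9/(2*1) = -4.5
Check: 5*-4.5 = -22.5 < 15 -- violated!
Step 2: Constraint must be active: 5*x = 15
x* = 15/5 = 3.0
lambda = (2*1*3.0 + 9)/5 = 3.0
Step 3: Compute optimal value.
f(x*) = 1*3.0^2 + 9*3.0 = 36.0


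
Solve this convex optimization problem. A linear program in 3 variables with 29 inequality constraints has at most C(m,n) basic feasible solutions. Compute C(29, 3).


Each vertex corresponds to some choice of n active constraints out of m, so the number of vertices is at most C(m, n) = m! / (n!(m-n)!).
m = 29, n = 3
Numerator: 29 * 28 * 27
Denominator: 3! = 6
C(29, 3) = 3654


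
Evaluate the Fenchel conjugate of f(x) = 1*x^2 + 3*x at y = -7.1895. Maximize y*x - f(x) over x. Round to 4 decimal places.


f*(y) = sup_x {y*x - a*x^2 - b*x} = sup_x {(y-b)*x - a*x^2}
FOC: (y - b) - 2a*x = 0 => x* = (y - b)/(2a)
x* = (-7.1895 - 3)/(2*1) = -5.0948
f*(-7.1895) = (y-b)^2/(4a) = (-7.1895 - 3)^2/(4*1)
= 103.8259/4 = 25.9565


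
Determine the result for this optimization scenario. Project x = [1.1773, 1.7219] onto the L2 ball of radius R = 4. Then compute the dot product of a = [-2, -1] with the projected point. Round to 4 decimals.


Step 1: Compute ||x|| (intermediates to 6 decimals).
||x|| = sqrt(1.1773^2 + 1.7219^2) = 2.085899
Step 2: Project.
Since ||x|| <= R, proj = x (no scaling needed).
proj(x) = [1.1773, 1.7219]
Step 3: Dot product.
a^T * proj(x) = -2*1.1773 - 1*1.7219 = -4.0765


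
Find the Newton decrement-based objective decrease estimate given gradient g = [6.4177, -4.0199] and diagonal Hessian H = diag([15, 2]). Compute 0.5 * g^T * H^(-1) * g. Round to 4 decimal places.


Step 1: H is diagonal, so H^(-1) * g = [0.4278, -2.01].
Step 2: g^T H^(-1) g = sum_i g_i^2 / H_ii
  = (6.4177)^2/15 + (-4.0199)^2/2
  = 2.7458 + 8.0798 = 10.8256
Step 3: Objective decrease = 0.5 * g^T H^(-1) g = 5.4128


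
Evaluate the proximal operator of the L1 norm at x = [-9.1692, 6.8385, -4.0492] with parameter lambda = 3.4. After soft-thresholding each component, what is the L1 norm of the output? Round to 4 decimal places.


Soft-thresholding with lambda = 3.4:
prox(-9.1692) = sign(-9.1692)*max(|-9.1692| - 3.4, 0) = -5.7692
prox(6.8385) = sign(6.8385)*max(|6.8385| - 3.4, 0) = 3.4385
prox(-4.0492) = sign(-4.0492)*max(|-4.0492| - 3.4, 0) = -0.6492
prox(x) = [-5.7692, 3.4385, -0.6492]
||prox(x)||_1 = 5.7692 + 3.4385 + 0.6492 = 9.8569


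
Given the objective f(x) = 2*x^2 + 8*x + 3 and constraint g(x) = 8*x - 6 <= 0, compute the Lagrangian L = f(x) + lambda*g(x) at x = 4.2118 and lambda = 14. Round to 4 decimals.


Step 1: Evaluate f(x).
f(4.2118) = 2*4.2118^2 + 8*4.2118 + 3 = 72.1729
Step 2: Evaluate g(x).
g(4.2118) = 8*4.2118 - 6 = 27.6944
Step 3: Compute Lagrangian.
L = 72.1729 + 14*27.6944 = 459.8945


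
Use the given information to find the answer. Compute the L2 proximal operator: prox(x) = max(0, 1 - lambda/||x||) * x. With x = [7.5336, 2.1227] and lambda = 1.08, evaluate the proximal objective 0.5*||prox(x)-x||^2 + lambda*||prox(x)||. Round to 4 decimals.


Step 1: Compute ||x||.
||x|| = 7.8269
Step 2: Compute scaling factor.
scale = max(0, 1 - 1.08/7.8269) = 0.862
Step 3: prox(x) = [6.4941, 1.8298]
||prox(x)|| = 6.7469
Step 4: Proximal objective.
0.5*||prox-x||^2 = 0.5832
lambda*||prox|| = 7.2867
Total = 7.8699


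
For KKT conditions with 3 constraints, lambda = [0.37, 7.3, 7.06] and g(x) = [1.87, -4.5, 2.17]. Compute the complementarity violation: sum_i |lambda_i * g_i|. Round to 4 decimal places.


KKT complementary slackness check:
lambda_1 * g_1 = 0.37 * 1.87 = 0.6919
lambda_2 * g_2 = 7.3 * -4.5 = -32.85
lambda_3 * g_3 = 7.06 * 2.17 = 15.3202
Total violation = 0.6919 + 32.85 + 15.3202 = 48.8621


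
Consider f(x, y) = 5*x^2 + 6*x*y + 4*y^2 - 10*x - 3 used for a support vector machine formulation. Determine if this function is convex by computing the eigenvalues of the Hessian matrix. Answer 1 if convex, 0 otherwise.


The Hessian of f(x,y) = 5*x^2 + 6*x*y + 4*y^2 - 10*x - 3 is:
H = [[10, 6], [6, 8]]
Trace = 10 + 8 = 18
Determinant = 10*8 - (6)^2 = 44
Discriminant = (18)^2 - 4*44 = 148.0
Eigenvalues: lambda_1 = 2.9172, lambda_2 = 15.0828
The function is convex.

1


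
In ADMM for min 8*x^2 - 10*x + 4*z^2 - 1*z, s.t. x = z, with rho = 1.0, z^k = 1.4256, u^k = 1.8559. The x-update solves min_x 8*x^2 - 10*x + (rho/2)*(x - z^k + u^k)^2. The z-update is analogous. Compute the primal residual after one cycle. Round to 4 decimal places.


ADMM iteration with rho = 1.0, z^k = 1.4256, u^k = 1.8559
Step 1: x-update.
Minimize 8*x^2 - 10*x + (1.0/2)*(x - 1.4256 + 1.8559)^2
FOC: (2*8 + 1.0)*x = 10 + 1.0*(1.4256 - 1.8559)
x^{k+1} = 0.5629
Step 2: z-update.
Minimize 4*z^2 - 1*z + (1.0/2)*(0.5629 - z + 1.8559)^2
FOC: (2*4 + 1.0)*z = 1 + 1.0*(0.5629 + 1.8559)
z^{k+1} = 0.3799
Step 3: u-update.
u^{k+1} = 1.8559 + 0.5629 - 0.3799 = 2.039
Step 4: Primal residual = |0.5629 - 0.3799| = 0.1831


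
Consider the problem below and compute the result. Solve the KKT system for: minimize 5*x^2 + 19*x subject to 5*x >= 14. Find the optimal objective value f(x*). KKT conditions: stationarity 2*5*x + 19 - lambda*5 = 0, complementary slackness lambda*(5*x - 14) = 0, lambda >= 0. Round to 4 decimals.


Step 1: Try lambda = 0 (constraint inactive).
x_unc = -19/(2*5) = -1.9
Check: 5*-1.9 = -9.5 < 14 -- violated!
Step 2: Constraint must be active: 5*x = 14
x* = 14/5 = 2.8
lambda = (2*5*2.8 + 19)/5 = 9.4
Step 3: Compute optimal value.
f(x*) = 5*2.8^2 + 19*2.8 = 92.4


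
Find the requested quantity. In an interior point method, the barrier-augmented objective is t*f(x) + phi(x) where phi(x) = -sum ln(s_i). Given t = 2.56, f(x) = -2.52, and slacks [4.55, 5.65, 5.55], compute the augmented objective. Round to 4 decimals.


Step 1: Compute log-barrier.
ln values: [1.5151, 1.7317, 1.7138]
phi = -(1.5151 + 1.7317 + 1.7138) = -4.9606
Step 2: Compute augmented objective.
t*f(x) = 2.56*-2.52 = -6.4512
Total = -6.4512 - 4.9606 = -11.4118


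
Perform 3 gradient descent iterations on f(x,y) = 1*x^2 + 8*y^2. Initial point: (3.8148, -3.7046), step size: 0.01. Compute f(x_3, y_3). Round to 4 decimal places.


Gradient descent on f(x,y) = 1*x^2 + 8*y^2.
Starting point: (3.8148, -3.7046), alpha = 0.01
Step 1: grad_x = 2*1*3.8148 = 7.6296, grad_y = 2*8*-3.7046 = -59.2736
  x_1 = 3.8148 - 0.01*7.6296 = 3.7385
  y_1 = -3.7046 - 0.01*-59.2736 = -3.1119
Step 2: grad_x = 2*1*3.7385 = 7.477, grad_y = 2*8*-3.1119 = -49.7898
  x_2 = 3.7385 - 0.01*7.477 = 3.6637
  y_2 = -3.1119 - 0.01*-49.7898 = -2.614
Step 3: grad_x = 2*1*3.6637 = 7.3275, grad_y = 2*8*-2.614 = -41.8235
  x_3 = 3.6637 - 0.01*7.3275 = 3.5905
  y_3 = -2.614 - 0.01*-41.8235 = -2.1957
f(3.5905, -2.1957) = 1*3.5905^2 + 8*(-2.1957)^2 = 51.4613


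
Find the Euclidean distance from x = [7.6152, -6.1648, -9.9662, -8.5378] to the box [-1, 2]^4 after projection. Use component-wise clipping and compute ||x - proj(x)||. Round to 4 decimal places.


Project each component onto [-1, 2].
clip(7.6152) = 2.0, clip(-6.1648) = -1.0, clip(-9.9662) = -1.0, clip(-8.5378) = -1.0
Projection = [2.0, -1.0, -1.0, -1.0]
Squared diffs: [31.5305, 26.6752, 80.3927, 56.8184]
Distance = sqrt(195.4168) = 13.9792


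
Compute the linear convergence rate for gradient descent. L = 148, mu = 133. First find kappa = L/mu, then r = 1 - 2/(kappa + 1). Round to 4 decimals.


Step 1: Compute the condition number.
kappa = L/mu = 148/133 = 1.1128
Step 2: Compute the convergence rate.
r = 1 - 2/(kappa + 1) = 1 - 2*mu/(L + mu) = (L - mu)/(L + mu) = 15/281 = 0.0534


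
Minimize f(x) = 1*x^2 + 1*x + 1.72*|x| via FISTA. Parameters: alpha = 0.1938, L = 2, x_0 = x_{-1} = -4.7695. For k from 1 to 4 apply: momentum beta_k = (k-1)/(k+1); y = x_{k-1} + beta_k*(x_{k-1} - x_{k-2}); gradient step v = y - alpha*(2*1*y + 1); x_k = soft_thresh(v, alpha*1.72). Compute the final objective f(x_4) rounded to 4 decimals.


FISTA on f(x) = 1*x^2 + 1*x + 1.72*|x|
L = 2, alpha = 0.1938
Iteration 1: beta = 0.0, y = -4.7695 + 0.0*(-4.7695 + 4.7695) = -4.7695
  grad(y) = -8.539, v = y - alpha*grad = -3.1146
  prox(v) = soft_thresh(-3.1146, 0.3333) = -2.7813
Iteration 2: beta = 0.3333, y = -2.7813 + 0.3333*(-2.7813 + 4.7695) = -2.1186
  grad(y) = -3.2371, v = y - alpha*grad = -1.4912
  prox(v) = soft_thresh(-1.4912, 0.3333) = -1.1579
Iteration 3: beta = 0.5, y = -1.1579 + 0.5*(-1.1579 + 2.7813) = -0.3462
  grad(y) = 0.3077, v = y - alpha*grad = -0.4058
  prox(v) = soft_thresh(-0.4058, 0.3333) = -0.0725
Iteration 4: beta = 0.6, y = -0.0725 + 0.6*(-0.0725 + 1.1579) = 0.5788
  grad(y) = 2.1576, v = y - alpha*grad = 0.1607
  prox(v) = soft_thresh(0.1607, 0.3333) = 0.0
f(x_4) = 1*0.0^2 + 1*0.0 + 1.72*|0.0| = 0.0


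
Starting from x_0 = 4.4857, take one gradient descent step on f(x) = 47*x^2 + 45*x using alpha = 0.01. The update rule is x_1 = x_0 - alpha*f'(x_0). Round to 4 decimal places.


We compute the gradient at x_0 and apply the update.
f'(x) = 94*x + 45
f'(4.4857) = 94*4.4857 + 45 = 466.6558
x_1 = 4.4857 - 0.01*466.6558 = -0.1809


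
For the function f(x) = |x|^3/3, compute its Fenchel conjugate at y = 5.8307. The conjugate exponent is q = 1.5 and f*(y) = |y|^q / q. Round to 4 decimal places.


The conjugate exponent q satisfies 1/p + 1/q = 1.
p = 3, so q = 3/(3 - 1) = 1.5
|y|^q = 5.8307^1.5 = 14.0793
f*(5.8307) = 14.0793 / 1.5 = 9.3862


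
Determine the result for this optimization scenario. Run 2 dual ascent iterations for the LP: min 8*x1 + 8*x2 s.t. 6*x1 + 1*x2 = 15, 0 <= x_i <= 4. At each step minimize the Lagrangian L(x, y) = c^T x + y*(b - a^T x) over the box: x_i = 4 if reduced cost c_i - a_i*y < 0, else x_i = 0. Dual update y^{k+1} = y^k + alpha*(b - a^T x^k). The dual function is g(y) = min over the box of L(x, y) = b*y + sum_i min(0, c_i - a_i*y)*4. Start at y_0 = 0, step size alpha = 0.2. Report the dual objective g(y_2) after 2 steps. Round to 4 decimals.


Dual ascent for LP: min 8*x1 + 8*x2, 6*x1 + 1*x2 = 15, 0 <= x_i <= 4
Step 1: y^k = 0.0, reduced costs: (8.0, 8.0)
  x^k = (0.0, 0.0), subgradient = b - a^T x = 15.0
  y^{k+1} = 0.0 + 0.2*15.0 = 3.0
Step 2: y^k = 3.0, reduced costs: (-10.0, 5.0)
  x^k = (4.0, 0.0), subgradient = b - a^T x = -9.0
  y^{k+1} = 3.0 + 0.2*-9.0 = 1.2
Dual objective at y_2 = 1.2: reduced costs (0.8, 6.8), box minimizer x = (0.0, 0.0)
g(y_2) = b*y + (c1 - a1*y)*x1 + (c2 - a2*y)*x2 = 15*1.2 + 0.8*0.0 + 6.8*0.0 = 18.0 + 0.0 + 0.0 = 18.0


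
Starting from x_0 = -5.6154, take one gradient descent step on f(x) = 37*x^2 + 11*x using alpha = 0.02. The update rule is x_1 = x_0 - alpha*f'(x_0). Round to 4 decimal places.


We compute the gradient at x_0 and apply the update.
f'(x) = 74*x + 11
f'(-5.6154) = 74*-5.6154 + 11 = -404.5396
x_1 = -5.6154 - 0.02*-404.5396 = 2.4754


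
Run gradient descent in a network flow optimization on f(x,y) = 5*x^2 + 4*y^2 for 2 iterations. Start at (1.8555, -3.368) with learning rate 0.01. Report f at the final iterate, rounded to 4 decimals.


Gradient descent on f(x,y) = 5*x^2 + 4*y^2.
Starting point: (1.8555, -3.368), alpha = 0.01
Step 1: grad_x = 2*5*1.8555 = 18.555, grad_y = 2*4*-3.368 = -26.944
  x_1 = 1.8555 - 0.01*18.555 = 1.67
  y_1 = -3.368 - 0.01*-26.944 = -3.0986
Step 2: grad_x = 2*5*1.67 = 16.6995, grad_y = 2*4*-3.0986 = -24.7885
  x_2 = 1.67 - 0.01*16.6995 = 1.503
  y_2 = -3.0986 - 0.01*-24.7885 = -2.8507
f(1.503, -2.8507) = 5*1.503^2 + 4*(-2.8507)^2 = 43.7998


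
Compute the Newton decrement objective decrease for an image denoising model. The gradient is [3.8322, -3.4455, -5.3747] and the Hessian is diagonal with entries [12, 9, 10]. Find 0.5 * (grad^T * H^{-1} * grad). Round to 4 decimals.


Step 1: H is diagonal, so H^(-1) * g = [0.3194, -0.3828, -0.5375].
Step 2: g^T H^(-1) g = sum_i g_i^2 / H_ii
  = (3.8322)^2/12 + (-3.4455)^2/9 + (-5.3747)^2/10
  = 1.2238 + 1.3191 + 2.8887 = 5.4316
Step 3: Objective decrease = 0.5 * g^T H^(-1) g = 2.7158


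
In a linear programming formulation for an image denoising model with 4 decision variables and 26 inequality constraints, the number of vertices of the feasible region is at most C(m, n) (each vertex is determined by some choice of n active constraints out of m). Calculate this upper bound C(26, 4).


Each vertex corresponds to some choice of n active constraints out of m, so the number of vertices is at most C(m, n) = m! / (n!(m-n)!).
m = 26, n = 4
Numerator: 26 * 25 * 24 * 23
Denominator: 4! = 24
C(26, 4) = 14950


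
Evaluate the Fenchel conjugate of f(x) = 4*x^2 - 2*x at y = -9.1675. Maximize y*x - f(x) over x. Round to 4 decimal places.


f*(y) = sup_x {y*x - a*x^2 - b*x} = sup_x {(y-b)*x - a*x^2}
FOC: (y - b) - 2a*x = 0 => x* = (y - b)/(2a)
x* = (-9.1675 + 2)/(2*4) = -0.8959
f*(-9.1675) = (y-b)^2/(4a) = (-9.1675 + 2)^2/(4*4)
= 51.3731/16 = 3.2108


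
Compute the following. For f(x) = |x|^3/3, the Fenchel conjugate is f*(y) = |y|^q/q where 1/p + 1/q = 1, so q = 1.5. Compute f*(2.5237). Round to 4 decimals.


The conjugate exponent q satisfies 1/p + 1/q = 1.
p = 3, so q = 3/(3 - 1) = 1.5
|y|^q = 2.5237^1.5 = 4.0092
f*(2.5237) = 4.0092 / 1.5 = 2.6728


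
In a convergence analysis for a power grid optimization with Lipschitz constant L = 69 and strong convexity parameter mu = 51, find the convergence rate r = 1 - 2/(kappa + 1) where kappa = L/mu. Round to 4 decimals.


Step 1: Compute the condition number.
kappa = L/mu = 69/51 = 1.3529
Step 2: Compute the convergence rate.
r = 1 - 2/(kappa + 1) = 1 - 2*mu/(L + mu) = (L - mu)/(L + mu) = 18/120 = 0.15


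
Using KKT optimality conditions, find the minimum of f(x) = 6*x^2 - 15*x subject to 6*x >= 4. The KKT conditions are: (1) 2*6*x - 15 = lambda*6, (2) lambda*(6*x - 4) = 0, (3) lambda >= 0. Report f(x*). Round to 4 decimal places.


Step 1: Try lambda = 0 (constraint inactive).
Stationarity: 2*6*x - 15 = 0
x* = 15/(2*6) = 1.25
Check constraint: 6*1.25 = 7.5 >= 4 -- satisfied.
Step 2: Compute optimal value.
f(x*) = 6*1.25^2 - 15*1.25 = -9.375


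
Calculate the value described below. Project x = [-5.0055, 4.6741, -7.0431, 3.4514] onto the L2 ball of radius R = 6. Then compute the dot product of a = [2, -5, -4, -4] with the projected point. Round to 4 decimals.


Step 1: Compute ||x|| (intermediates to 6 decimals).
||x|| = sqrt((-5.0055)^2 + 4.6741^2 + (-7.0431)^2 + 3.4514^2) = 10.412476
Step 2: Project.
Since ||x|| > R, scale = R/||x|| = 6/10.412476 = 0.576232, proj(x) = scale * x
proj(x) = [-2.884329, 2.693366, -4.05846, 1.988807]
Step 3: Dot product.
a^T * proj(x) = 2*(-2.884329) - 5*2.693366 - 4*(-4.05846) - 4*1.988807 = -10.9569


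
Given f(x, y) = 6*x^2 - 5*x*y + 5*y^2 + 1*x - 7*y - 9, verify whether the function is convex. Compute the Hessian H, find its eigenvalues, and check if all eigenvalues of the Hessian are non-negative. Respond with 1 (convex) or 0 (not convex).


The Hessian of f(x,y) = 6*x^2 - 5*x*y + 5*y^2 + 1*x - 7*y - 9 is:
H = [[12, -5], [-5, 10]]
Trace = 12 + 10 = 22
Determinant = 12*10 - (-5)^2 = 95
Discriminant = (22)^2 - 4*95 = 104.0
Eigenvalues: lambda_1 = 5.901, lambda_2 = 16.099
The function is convex.

1


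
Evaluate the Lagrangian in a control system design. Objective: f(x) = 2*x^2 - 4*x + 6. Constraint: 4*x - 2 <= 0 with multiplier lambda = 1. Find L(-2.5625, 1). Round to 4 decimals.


Step 1: Evaluate f(x).
f(-2.5625) = 2*(-2.5625)^2 - 4*(-2.5625) + 6 = 29.3828
Step 2: Evaluate g(x).
g(-2.5625) = 4*-2.5625 - 2 = -12.25
Step 3: Compute Lagrangian.
L = 29.3828 + 1*-12.25 = 17.1328


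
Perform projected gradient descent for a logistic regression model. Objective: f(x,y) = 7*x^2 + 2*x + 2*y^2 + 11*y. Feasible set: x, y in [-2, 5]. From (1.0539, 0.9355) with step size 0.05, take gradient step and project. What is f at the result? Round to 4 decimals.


Step 1: Compute gradient at (1.0539, 0.9355).
grad_x = 2*7*1.0539 + 2 = 16.7546
grad_y = 2*2*0.9355 + 11 = 14.742
Step 2: Gradient step.
x_raw = 1.0539 - 0.05*16.7546 = 0.2162
y_raw = 0.9355 - 0.05*14.742 = 0.1984
Step 3: Project onto [-2, 5].
x_proj = clip(0.2162) = 0.2162
y_proj = clip(0.1984) = 0.1984
Step 4: Evaluate f.
f(0.2162, 0.1984) = 3.0206


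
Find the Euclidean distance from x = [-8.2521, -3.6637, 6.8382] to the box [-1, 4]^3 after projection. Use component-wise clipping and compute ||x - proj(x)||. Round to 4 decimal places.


Project each component onto [-1, 4].
clip(-8.2521) = -1.0, clip(-3.6637) = -1.0, clip(6.8382) = 4.0
Projection = [-1.0, -1.0, 4.0]
Squared diffs: [52.593, 7.0953, 8.0554]
Distance = sqrt(67.7437) = 8.2307


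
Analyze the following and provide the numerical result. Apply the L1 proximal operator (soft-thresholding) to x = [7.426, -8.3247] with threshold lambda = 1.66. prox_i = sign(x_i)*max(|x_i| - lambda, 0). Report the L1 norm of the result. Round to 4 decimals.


Soft-thresholding with lambda = 1.66:
prox(7.426) = sign(7.426)*max(|7.426| - 1.66, 0) = 5.766
prox(-8.3247) = sign(-8.3247)*max(|-8.3247| - 1.66, 0) = -6.6647
prox(x) = [5.766, -6.6647]
||prox(x)||_1 = 5.766 + 6.6647 = 12.4307


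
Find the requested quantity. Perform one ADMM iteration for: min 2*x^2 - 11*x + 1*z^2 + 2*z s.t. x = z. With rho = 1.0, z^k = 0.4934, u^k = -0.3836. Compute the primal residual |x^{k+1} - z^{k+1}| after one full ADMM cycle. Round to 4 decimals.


ADMM iteration with rho = 1.0, z^k = 0.4934, u^k = -0.3836
Step 1: x-update.
Minimize 2*x^2 - 11*x + (1.0/2)*(x - 0.4934 - 0.3836)^2
FOC: (2*2 + 1.0)*x = 11 + 1.0*(0.4934 + 0.3836)
x^{k+1} = 2.3754
Step 2: z-update.
Minimize 1*z^2 + 2*z + (1.0/2)*(2.3754 - z - 0.3836)^2
FOC: (2*1 + 1.0)*z = -2 + 1.0*(2.3754 - 0.3836)
z^{k+1} = -0.0027
Step 3: u-update.
u^{k+1} = -0.3836 + 2.3754 + 0.0027 = 1.9945
Step 4: Primal residual = |2.3754 + 0.0027| = 2.3781


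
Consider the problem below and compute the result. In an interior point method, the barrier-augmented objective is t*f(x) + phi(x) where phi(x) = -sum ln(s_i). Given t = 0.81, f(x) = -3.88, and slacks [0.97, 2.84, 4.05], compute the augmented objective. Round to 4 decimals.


Step 1: Compute log-barrier.
ln values: [-0.0305, 1.0438, 1.3987]
phi = -(-0.0305 + 1.0438 + 1.3987) = -2.4121
Step 2: Compute augmented objective.
t*f(x) = 0.81*-3.88 = -3.1428
Total = -3.1428 - 2.4121 = -5.5549


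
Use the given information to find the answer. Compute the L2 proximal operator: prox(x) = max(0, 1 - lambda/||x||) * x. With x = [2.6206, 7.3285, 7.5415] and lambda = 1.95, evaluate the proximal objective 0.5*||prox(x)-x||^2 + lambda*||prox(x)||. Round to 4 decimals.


Step 1: Compute ||x||.
||x|| = 10.8374
Step 2: Compute scaling factor.
scale = max(0, 1 - 1.95/10.8374) = 0.8201
Step 3: prox(x) = [2.1491, 6.0099, 6.1845]
||prox(x)|| = 8.8874
Step 4: Proximal objective.
0.5*||prox-x||^2 = 1.9013
lambda*||prox|| = 17.3304
Total = 19.2316


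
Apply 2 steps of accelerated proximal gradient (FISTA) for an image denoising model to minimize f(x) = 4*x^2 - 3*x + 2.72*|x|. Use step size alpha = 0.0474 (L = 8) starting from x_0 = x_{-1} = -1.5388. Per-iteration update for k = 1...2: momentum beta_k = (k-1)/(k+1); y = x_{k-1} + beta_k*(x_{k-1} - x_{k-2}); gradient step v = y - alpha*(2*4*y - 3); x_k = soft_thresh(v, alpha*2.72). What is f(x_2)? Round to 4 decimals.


FISTA on f(x) = 4*x^2 - 3*x + 2.72*|x|
L = 8, alpha = 0.0474
Iteration 1: beta = 0.0, y = -1.5388 + 0.0*(-1.5388 + 1.5388) = -1.5388
  grad(y) = -15.3104, v = y - alpha*grad = -0.8131
  prox(v) = soft_thresh(-0.8131, 0.1289) = -0.6842
Iteration 2: beta = 0.3333, y = -0.6842 + 0.3333*(-0.6842 + 1.5388) = -0.3993
  grad(y) = -6.1942, v = y - alpha*grad = -0.1057
  prox(v) = soft_thresh(-0.1057, 0.1289) = 0.0
f(x_2) = 4*0.0^2 - 3*0.0 + 2.72*|0.0| = 0.0


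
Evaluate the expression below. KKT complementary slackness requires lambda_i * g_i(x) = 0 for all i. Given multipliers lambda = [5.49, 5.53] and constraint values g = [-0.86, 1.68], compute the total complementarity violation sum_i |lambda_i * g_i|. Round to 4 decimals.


KKT complementary slackness check:
lambda_1 * g_1 = 5.49 * -0.86 = -4.7214
lambda_2 * g_2 = 5.53 * 1.68 = 9.2904
Total violation = 4.7214 + 9.2904 = 14.0118


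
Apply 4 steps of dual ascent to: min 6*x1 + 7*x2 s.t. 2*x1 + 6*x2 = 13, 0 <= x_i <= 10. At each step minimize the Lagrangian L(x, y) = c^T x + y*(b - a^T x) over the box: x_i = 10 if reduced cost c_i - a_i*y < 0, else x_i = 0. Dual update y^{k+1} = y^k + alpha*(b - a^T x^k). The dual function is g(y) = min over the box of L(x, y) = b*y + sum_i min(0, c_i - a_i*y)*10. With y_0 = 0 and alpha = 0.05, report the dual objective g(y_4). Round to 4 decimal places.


Dual ascent for LP: min 6*x1 + 7*x2, 2*x1 + 6*x2 = 13, 0 <= x_i <= 10
Step 1: y^k = 0.0, reduced costs: (6.0, 7.0)
  x^k = (0.0, 0.0), subgradient = b - a^T x = 13.0
  y^{k+1} = 0.0 + 0.05*13.0 = 0.65
Step 2: y^k = 0.65, reduced costs: (4.7, 3.1)
  x^k = (0.0, 0.0), subgradient = b - a^T x = 13.0
  y^{k+1} = 0.65 + 0.05*13.0 = 1.3
Step 3: y^k = 1.3, reduced costs: (3.4, -0.8)
  x^k = (0.0, 10.0), subgradient = b - a^T x = -47.0
  y^{k+1} = 1.3 + 0.05*-47.0 = -1.05
Step 4: y^k = -1.05, reduced costs: (8.1, 13.3)
  x^k = (0.0, 0.0), subgradient = b - a^T x = 13.0
  y^{k+1} = -1.05 + 0.05*13.0 = -0.4
Dual objective at y_4 = -0.4: reduced costs (6.8, 9.4), box minimizer x = (0.0, 0.0)
g(y_4) = b*y + (c1 - a1*y)*x1 + (c2 - a2*y)*x2 = 13*(-0.4) + 6.8*0.0 + 9.4*0.0 = -5.2 + 0.0 + 0.0 = -5.2


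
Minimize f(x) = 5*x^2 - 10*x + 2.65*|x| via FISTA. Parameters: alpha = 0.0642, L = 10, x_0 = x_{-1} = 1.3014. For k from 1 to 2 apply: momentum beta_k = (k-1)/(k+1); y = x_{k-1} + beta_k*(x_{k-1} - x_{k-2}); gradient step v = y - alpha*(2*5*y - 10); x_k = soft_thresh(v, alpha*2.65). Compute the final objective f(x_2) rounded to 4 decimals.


FISTA on f(x) = 5*x^2 - 10*x + 2.65*|x|
L = 10, alpha = 0.0642
Iteration 1: beta = 0.0, y = 1.3014 + 0.0*(1.3014 - 1.3014) = 1.3014
  grad(y) = 3.014, v = y - alpha*grad = 1.1079
  prox(v) = soft_thresh(1.1079, 0.1701) = 0.9378
Iteration 2: beta = 0.3333, y = 0.9378 + 0.3333*(0.9378 - 1.3014) = 0.8166
  grad(y) = -1.8344, v = y - alpha*grad = 0.9343
  prox(v) = soft_thresh(0.9343, 0.1701) = 0.7642
f(x_2) = 5*0.7642^2 - 10*0.7642 + 2.65*|0.7642| = -2.6969


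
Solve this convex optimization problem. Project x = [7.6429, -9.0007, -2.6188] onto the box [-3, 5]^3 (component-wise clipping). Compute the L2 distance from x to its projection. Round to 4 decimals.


Project each component onto [-3, 5].
clip(7.6429) = 5.0, clip(-9.0007) = -3.0, clip(-2.6188) = -2.6188
Projection = [5.0, -3.0, -2.6188]
Squared diffs: [6.9849, 36.0084, 0.0]
Distance = sqrt(42.9933) = 6.5569


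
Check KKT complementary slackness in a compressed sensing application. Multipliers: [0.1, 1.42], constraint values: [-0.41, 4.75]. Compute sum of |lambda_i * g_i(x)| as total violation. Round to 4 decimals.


KKT complementary slackness check:
lambda_1 * g_1 = 0.1 * -0.41 = -0.041
lambda_2 * g_2 = 1.42 * 4.75 = 6.745
Total violation = 0.041 + 6.745 = 6.786


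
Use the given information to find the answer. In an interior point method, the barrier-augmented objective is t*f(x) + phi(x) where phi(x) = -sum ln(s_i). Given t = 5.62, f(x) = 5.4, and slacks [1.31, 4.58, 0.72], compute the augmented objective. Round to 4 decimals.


Step 1: Compute log-barrier.
ln values: [0.27, 1.5217, -0.3285]
phi = -(0.27 + 1.5217 - 0.3285) = -1.4632
Step 2: Compute augmented objective.
t*f(x) = 5.62*5.4 = 30.348
Total = 30.348 - 1.4632 = 28.8848
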